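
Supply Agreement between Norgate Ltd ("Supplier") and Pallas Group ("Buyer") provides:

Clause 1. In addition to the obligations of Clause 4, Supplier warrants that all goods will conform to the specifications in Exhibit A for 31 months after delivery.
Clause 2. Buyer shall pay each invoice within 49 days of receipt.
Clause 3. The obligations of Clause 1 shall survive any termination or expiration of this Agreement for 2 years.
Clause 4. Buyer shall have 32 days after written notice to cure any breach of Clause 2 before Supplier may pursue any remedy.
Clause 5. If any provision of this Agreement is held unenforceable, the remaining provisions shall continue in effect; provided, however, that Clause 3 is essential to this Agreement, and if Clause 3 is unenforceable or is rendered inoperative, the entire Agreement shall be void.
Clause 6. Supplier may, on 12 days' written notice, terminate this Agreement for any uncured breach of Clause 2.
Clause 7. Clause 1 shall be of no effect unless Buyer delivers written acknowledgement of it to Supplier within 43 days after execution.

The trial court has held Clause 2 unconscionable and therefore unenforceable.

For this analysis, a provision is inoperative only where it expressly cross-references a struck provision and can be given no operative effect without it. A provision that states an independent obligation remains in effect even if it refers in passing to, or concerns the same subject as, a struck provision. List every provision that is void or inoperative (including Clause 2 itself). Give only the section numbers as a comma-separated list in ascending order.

Clause 2 is struck. Clause 4 operates only by reference to Clause 2, so it falls with Clause 2. The only function of Clause 6 is the termination right for breach of Clause 2, so it cannot stand once Clause 2 is removed. Clause 1 mentions Clause 4 but its own obligation stands independently of Clause 4, so Clause 1 is not affected. Clause 5 makes Clause 3 an essential term, but Clause 3 is unaffected, so the severability proviso in Clause 5 preserves the remaining provisions. Clause 1, Clause 3, Clause 5, and Clause 7 remain in effect.

2, 4, 6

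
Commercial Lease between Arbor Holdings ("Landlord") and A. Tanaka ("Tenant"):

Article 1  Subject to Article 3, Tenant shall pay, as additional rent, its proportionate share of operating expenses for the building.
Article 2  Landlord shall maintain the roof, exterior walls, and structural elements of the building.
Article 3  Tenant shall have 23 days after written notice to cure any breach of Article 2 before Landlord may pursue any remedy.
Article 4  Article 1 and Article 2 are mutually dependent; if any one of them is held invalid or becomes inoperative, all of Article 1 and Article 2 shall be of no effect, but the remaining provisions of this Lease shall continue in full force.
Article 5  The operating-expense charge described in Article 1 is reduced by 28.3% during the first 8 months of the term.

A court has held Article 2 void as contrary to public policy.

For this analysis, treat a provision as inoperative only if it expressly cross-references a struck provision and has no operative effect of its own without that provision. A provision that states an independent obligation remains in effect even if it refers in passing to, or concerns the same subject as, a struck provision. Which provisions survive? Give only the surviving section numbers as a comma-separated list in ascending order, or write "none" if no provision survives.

4

Article 2 is struck. Article 3 merely fixes the cure period for breach of Article 2; with Article 2 gone it has nothing to operate on and falls away. Article 4 declares Article 1 and Article 2 mutually dependent; since one of them has fallen, all of them are of no effect. That brings down Article 1 as well. Article 5 in turn depends solely on a provision now struck and likewise falls. The remainder continues in force under Article 4. Only Article 4 remains in effect.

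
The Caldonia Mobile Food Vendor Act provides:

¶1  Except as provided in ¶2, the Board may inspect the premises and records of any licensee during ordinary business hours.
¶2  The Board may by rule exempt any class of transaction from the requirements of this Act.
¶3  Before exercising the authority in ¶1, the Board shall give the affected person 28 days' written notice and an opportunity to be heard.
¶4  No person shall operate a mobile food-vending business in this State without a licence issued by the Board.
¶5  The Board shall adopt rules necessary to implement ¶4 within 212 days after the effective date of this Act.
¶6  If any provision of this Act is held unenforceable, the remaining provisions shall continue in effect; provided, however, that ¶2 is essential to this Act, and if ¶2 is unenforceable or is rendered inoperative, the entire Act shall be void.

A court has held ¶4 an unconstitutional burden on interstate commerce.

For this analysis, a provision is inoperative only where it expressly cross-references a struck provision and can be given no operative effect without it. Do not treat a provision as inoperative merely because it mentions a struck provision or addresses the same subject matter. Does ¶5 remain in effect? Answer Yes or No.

¶4 is struck. ¶5 operates only by reference to ¶4, so it falls with ¶4. ¶6 makes ¶2 an essential term, but ¶2 is unaffected, so the severability proviso in ¶6 preserves the remaining provisions. That leaves ¶1, ¶2, ¶3, and ¶6 in effect. ¶5 is among the inoperative provisions, so the answer is no.

No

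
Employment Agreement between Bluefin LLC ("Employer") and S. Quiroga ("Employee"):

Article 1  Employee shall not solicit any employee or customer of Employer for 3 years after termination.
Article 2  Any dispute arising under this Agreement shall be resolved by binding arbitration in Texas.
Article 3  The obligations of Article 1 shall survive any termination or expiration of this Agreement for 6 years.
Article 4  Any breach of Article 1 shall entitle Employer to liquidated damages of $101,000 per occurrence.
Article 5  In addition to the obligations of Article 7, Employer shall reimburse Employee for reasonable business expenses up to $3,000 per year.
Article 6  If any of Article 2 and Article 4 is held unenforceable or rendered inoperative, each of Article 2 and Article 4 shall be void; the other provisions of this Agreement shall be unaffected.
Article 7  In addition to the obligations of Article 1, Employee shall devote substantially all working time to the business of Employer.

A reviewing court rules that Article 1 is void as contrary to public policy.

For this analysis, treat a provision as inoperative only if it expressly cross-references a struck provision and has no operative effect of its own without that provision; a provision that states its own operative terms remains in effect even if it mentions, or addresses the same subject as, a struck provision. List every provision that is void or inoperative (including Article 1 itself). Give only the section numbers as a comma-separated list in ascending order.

Article 1 is struck. Article 3 merely fixes the survival period for Article 1; with Article 1 gone it has nothing to operate on and falls away. The whole of Article 4 is the liquidated-damages amount, defined by reference to Article 1, so Article 4 cannot stand once Article 1 is removed. Although Article 7 refers to Article 1, its operative terms do not depend on Article 1, so it remains in effect. Article 6 declares Article 2 and Article 4 mutually dependent; since one of them has fallen, all of them are of no effect. That brings down Article 2 as well. The remainder continues in force under Article 6. Article 5, Article 6, and Article 7 remain in effect.

1, 2, 3, 4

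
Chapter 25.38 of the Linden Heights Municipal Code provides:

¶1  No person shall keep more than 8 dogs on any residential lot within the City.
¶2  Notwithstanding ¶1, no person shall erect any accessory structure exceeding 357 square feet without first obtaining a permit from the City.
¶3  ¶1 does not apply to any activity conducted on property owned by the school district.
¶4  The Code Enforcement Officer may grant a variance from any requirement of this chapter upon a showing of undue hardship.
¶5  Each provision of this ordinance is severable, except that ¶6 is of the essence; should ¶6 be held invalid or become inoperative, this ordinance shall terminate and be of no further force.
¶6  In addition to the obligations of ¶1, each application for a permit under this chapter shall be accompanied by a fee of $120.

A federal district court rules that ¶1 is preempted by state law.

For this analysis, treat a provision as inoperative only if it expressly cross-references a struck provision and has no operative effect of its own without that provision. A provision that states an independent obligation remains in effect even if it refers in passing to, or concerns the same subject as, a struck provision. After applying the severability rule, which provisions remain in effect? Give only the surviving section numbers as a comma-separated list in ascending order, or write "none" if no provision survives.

2, 4, 5, 6

¶1 is struck. The only function of ¶3 is the public-property exemption from ¶1, so it cannot stand once ¶1 is removed. Although ¶6 refers to ¶1, its operative terms do not depend on ¶1, so it remains in effect. ¶2 mentions ¶1 but its own obligation stands independently of ¶1, so ¶2 is not affected. ¶5 makes ¶6 an essential term, but ¶6 is unaffected, so the severability proviso in ¶5 preserves the remaining provisions. The provisions still in force are ¶2, ¶4, ¶5, and ¶6.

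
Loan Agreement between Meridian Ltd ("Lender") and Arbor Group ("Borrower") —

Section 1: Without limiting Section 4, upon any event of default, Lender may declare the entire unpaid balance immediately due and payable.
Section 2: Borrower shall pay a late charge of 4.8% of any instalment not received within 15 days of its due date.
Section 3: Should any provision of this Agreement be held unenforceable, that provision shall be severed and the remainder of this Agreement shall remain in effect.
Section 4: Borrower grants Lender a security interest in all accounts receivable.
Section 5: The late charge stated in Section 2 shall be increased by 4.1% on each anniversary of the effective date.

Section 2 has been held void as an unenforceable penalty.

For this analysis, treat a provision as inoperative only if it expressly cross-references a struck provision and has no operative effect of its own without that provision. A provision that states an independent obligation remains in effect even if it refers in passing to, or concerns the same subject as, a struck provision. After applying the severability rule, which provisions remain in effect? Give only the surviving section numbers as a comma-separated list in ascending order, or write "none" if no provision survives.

1, 3, 4

Section 2 is struck. Section 5 does nothing except set the escalation of the late charge by reference to Section 2; with Section 2 gone it has no independent effect and is inoperative. Section 3 is a severability clause and preserves every provision that can still be given independent effect. The provisions still in force are Section 1, Section 3, and Section 4.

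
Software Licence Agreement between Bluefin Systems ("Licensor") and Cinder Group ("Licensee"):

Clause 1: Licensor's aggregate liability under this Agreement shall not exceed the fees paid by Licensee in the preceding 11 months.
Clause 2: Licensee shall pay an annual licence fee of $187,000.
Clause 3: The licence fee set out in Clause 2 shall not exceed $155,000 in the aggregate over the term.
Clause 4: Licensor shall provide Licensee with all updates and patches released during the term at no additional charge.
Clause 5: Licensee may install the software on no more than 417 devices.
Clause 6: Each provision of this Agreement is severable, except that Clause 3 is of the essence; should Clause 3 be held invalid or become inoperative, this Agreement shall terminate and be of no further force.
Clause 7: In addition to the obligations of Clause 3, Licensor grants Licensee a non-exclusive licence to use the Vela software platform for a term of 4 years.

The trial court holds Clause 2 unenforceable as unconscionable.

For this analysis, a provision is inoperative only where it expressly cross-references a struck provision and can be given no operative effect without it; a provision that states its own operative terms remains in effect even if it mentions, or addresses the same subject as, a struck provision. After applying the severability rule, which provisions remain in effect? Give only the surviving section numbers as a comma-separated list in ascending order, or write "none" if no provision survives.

none

Clause 2 is struck. Clause 3 operates only by reference to Clause 2, so it falls with Clause 2. Clause 6 makes Clause 3 an essential term, and Clause 3 has been rendered inoperative by the cascade; under Clause 6, the entire Agreement is therefore void. No provision of the Agreement survives.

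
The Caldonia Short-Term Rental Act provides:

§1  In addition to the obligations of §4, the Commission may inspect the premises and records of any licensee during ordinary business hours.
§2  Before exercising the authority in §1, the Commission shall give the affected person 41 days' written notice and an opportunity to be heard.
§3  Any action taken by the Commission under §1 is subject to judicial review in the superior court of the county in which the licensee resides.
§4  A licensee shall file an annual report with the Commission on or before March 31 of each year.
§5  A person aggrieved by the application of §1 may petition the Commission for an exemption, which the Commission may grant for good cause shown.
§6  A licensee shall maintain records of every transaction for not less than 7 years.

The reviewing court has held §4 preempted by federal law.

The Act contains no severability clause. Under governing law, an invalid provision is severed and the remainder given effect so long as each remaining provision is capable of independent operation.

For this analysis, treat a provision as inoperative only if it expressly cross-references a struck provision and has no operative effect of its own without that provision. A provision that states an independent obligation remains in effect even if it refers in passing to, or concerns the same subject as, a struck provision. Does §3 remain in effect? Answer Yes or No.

§4 is struck. §1 mentions §4 but its own obligation stands independently of §4, so §1 is not affected. Nothing else in the Act is defined by reference to §4. Under the stated default rule, only provisions that cannot operate independently fall away; the rest are enforced. The provisions still in force are §1, §2, §3, §5, and §6. §3 is among the surviving provisions, so the answer is yes.

Yes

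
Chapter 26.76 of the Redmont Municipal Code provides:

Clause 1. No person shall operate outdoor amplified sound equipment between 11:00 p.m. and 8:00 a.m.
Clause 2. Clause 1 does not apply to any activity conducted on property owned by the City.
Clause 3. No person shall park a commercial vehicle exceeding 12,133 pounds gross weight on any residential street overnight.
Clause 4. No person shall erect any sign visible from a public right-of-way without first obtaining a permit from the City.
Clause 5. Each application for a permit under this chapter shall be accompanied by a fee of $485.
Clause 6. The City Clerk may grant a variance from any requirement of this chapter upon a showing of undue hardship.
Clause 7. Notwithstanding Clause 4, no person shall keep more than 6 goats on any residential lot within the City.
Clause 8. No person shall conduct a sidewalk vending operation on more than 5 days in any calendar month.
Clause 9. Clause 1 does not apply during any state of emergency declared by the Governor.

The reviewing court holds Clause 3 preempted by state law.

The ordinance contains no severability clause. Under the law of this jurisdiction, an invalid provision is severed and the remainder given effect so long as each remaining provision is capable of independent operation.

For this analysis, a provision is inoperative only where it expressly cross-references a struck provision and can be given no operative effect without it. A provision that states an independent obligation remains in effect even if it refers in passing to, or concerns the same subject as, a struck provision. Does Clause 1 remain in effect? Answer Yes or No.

Yes

Clause 3 is struck. No other provision's operative terms depend on Clause 3. With no severability clause, the stated default rule severs what cannot stand and enforces each remaining provision that can operate on its own. The provisions still in force are Clause 1, Clause 2, Clause 4, Clause 5, Clause 6, Clause 7, Clause 8, and Clause 9. Clause 1 is among the surviving provisions, so the answer is yes.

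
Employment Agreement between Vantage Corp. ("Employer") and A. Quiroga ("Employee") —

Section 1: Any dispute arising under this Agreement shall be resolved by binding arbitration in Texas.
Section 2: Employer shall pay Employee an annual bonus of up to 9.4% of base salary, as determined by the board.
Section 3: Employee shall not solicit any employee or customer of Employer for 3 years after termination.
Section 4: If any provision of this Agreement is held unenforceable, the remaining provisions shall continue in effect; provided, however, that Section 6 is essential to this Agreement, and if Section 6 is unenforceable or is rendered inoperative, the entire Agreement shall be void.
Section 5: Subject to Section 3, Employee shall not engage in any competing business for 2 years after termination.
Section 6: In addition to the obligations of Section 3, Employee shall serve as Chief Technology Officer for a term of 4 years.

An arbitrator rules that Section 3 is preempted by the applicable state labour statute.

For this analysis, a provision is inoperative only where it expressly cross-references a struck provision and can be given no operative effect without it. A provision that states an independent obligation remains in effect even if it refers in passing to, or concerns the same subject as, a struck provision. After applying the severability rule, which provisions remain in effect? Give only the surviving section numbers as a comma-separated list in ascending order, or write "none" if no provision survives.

1, 2, 4, 5, 6

Section 3 is struck. Although Section 6 refers to Section 3, its operative terms do not depend on Section 3, so it remains in effect. Although Section 5 refers to Section 3, its operative terms do not depend on Section 3, so it remains in effect. No other provision's operative terms depend on Section 3. Section 4 makes Section 6 an essential term, but Section 6 is unaffected, so the severability proviso in Section 4 preserves the remaining provisions. That leaves Section 1, Section 2, Section 4, Section 5, and Section 6 in effect.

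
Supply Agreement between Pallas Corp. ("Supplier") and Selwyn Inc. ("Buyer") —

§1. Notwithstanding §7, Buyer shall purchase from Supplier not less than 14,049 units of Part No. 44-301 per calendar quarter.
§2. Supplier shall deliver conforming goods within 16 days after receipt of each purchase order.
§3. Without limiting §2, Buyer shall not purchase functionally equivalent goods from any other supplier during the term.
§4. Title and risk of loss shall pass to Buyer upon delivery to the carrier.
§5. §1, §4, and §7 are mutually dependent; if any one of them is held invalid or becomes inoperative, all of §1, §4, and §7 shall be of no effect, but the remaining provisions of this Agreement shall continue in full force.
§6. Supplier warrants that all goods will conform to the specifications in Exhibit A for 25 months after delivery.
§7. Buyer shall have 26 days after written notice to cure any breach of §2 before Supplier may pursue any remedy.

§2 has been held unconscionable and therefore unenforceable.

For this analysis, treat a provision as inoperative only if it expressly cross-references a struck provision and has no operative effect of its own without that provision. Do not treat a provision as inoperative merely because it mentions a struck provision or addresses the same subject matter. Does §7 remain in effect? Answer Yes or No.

No

§2 is struck. §7 has no operative effect of its own apart from §2 and is therefore inoperative. §3 mentions §2 but its own obligation stands independently of §2, so §3 is not affected. §5 declares §1, §4, and §7 mutually dependent; since one of them has fallen, all of them are of no effect. That brings down §1 and §4 as well. The remainder continues in force under §5. §3, §5, and §6 remain in effect. §7 is among the inoperative provisions, so the answer is no.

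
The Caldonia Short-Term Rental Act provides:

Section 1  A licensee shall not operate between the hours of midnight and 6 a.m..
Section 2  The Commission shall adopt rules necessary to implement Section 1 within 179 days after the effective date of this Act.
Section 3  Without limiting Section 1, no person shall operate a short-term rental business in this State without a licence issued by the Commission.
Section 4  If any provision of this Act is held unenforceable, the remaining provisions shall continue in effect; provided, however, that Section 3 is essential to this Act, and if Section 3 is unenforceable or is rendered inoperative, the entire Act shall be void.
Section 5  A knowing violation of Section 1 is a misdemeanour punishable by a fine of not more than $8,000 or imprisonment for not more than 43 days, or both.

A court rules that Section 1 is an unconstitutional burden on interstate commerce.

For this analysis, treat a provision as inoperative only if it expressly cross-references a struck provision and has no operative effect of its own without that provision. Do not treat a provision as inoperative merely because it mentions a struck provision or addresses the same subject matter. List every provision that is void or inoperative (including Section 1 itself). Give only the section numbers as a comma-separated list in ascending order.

Section 1 is struck. Section 2 merely fixes the rulemaking mandate for Section 1; with Section 1 gone it has nothing to operate on and falls away. Section 5 has no operative effect of its own apart from Section 1 and is therefore inoperative. Section 3 mentions Section 1 but its own obligation stands independently of Section 1, so Section 3 is not affected. Section 4 makes Section 3 an essential term, but Section 3 is unaffected, so the severability proviso in Section 4 preserves the remaining provisions. That leaves Section 3 and Section 4 in effect.

1, 2, 5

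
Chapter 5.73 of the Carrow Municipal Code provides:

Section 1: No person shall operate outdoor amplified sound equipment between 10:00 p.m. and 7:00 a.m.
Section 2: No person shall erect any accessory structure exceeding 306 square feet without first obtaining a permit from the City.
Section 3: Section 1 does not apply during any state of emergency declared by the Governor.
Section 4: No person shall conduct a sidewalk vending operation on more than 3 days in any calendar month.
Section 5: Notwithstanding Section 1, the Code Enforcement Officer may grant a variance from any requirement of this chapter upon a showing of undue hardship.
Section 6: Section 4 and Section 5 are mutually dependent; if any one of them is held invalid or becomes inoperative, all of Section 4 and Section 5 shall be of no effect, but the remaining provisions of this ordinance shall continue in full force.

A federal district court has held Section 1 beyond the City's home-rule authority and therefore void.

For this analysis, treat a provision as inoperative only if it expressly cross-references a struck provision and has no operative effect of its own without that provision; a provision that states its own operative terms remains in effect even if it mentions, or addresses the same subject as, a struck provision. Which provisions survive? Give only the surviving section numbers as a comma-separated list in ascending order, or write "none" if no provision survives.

Section 1 is struck. Section 3 merely fixes the emergency suspension of Section 1; with Section 1 gone it has nothing to operate on and falls away. Although Section 5 refers to Section 1, its operative terms do not depend on Section 1, so it remains in effect. Section 6 ties Section 4 and Section 5 together, but none of those is affected here; the remaining provisions continue in force under Section 6. Section 2, Section 4, Section 5, and Section 6 remain in effect.

2, 4, 5, 6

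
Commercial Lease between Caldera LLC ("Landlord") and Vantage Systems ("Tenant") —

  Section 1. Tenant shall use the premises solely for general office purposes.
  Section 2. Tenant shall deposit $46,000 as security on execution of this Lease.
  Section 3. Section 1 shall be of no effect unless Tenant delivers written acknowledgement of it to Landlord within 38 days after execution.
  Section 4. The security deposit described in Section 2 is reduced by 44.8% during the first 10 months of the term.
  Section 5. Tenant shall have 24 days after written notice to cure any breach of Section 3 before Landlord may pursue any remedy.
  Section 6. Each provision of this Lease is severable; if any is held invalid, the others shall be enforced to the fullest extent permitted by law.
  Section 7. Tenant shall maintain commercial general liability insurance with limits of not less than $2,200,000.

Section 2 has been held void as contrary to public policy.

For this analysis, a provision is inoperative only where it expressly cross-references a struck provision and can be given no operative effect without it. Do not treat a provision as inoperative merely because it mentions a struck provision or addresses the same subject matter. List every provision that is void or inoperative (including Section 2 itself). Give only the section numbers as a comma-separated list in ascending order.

2, 4

Section 2 is struck. Section 4 has no operative effect of its own apart from Section 2 and is therefore inoperative. Section 6 is a severability clause and preserves every provision that can still be given independent effect. That leaves Section 1, Section 3, Section 5, Section 6, and Section 7 in effect.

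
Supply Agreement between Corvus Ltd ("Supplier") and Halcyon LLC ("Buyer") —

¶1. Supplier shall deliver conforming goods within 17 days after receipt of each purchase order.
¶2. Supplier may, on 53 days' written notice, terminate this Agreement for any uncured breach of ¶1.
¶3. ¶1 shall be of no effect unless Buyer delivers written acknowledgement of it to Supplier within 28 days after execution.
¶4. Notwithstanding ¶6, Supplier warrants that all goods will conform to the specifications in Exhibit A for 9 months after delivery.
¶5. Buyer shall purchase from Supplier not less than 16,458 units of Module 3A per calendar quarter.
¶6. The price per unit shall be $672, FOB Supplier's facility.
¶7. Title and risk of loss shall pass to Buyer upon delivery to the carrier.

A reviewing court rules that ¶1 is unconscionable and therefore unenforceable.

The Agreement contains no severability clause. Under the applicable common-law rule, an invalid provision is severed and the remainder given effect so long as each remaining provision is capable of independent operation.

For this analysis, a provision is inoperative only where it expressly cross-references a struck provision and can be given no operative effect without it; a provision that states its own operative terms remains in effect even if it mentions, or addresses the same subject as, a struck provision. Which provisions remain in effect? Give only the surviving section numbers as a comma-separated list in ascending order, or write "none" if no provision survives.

4, 5, 6, 7

¶1 is struck. ¶2 operates only by reference to ¶1, so it falls with ¶1. The only function of ¶3 is the acknowledgement condition for ¶1, so it cannot stand once ¶1 is removed. Under the stated default rule, only provisions that cannot operate independently fall away; the rest are enforced. That leaves ¶4, ¶5, ¶6, and ¶7 in effect.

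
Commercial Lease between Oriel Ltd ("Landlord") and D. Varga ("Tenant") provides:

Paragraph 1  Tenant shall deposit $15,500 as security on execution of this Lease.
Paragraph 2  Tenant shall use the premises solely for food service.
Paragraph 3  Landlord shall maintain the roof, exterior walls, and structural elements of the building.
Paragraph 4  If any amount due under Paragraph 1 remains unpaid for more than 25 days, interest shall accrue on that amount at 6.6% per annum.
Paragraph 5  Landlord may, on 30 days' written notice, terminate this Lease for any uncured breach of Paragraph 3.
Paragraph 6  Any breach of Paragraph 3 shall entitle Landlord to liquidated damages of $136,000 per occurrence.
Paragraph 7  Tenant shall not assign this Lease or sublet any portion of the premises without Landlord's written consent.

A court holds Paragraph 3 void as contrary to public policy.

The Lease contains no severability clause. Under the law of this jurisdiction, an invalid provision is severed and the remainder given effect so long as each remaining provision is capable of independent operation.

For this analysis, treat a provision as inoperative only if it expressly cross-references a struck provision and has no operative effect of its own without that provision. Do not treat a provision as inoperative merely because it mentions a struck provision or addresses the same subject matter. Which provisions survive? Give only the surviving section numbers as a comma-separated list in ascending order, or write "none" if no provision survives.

Paragraph 3 is struck. Paragraph 5 has no operative effect of its own apart from Paragraph 3 and is therefore inoperative. Paragraph 6 operates only by reference to Paragraph 3, so it falls with Paragraph 3. With no severability clause, the stated default rule severs what cannot stand and enforces each remaining provision that can operate on its own. That leaves Paragraph 1, Paragraph 2, Paragraph 4, and Paragraph 7 in effect.

1, 2, 4, 7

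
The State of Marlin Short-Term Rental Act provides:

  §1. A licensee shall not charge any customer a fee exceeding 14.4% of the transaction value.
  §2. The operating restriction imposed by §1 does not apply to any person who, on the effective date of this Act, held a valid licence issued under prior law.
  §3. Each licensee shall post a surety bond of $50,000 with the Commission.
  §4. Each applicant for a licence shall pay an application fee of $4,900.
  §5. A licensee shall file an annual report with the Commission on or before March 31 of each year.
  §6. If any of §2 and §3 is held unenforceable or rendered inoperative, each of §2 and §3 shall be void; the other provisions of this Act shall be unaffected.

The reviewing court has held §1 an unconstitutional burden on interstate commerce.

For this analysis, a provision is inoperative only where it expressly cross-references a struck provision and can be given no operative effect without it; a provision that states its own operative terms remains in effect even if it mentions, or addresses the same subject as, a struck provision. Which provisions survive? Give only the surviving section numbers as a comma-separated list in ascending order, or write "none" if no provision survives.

§1 is struck. §2 merely fixes the grandfather exemption from §1; with §1 gone it has nothing to operate on and falls away. §6 declares §2 and §3 mutually dependent; since one of them has fallen, all of them are of no effect. That brings down §3 as well. The remainder continues in force under §6. The provisions still in force are §4, §5, and §6.

4, 5, 6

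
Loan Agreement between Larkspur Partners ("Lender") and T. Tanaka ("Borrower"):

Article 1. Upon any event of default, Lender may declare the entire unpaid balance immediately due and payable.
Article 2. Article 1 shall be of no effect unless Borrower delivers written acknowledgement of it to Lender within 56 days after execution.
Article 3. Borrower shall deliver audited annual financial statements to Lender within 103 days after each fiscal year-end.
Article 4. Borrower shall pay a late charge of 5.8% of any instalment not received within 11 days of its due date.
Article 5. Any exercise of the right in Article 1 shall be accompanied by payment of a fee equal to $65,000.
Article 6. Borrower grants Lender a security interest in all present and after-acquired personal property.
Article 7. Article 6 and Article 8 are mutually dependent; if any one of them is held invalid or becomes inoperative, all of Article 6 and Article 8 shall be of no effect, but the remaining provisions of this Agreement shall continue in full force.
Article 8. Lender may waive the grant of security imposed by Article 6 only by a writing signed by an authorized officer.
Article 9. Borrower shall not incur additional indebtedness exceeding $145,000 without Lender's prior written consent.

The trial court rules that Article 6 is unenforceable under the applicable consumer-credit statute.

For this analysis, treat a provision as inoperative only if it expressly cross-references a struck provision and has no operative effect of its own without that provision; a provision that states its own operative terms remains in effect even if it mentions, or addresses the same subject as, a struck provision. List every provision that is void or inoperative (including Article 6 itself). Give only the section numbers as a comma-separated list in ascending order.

Article 6 is struck. Article 8 has no operative effect of its own apart from Article 6 and is therefore inoperative. Article 7 declares Article 6 and Article 8 mutually dependent; since one of them has fallen, all of them are of no effect. The remainder continues in force under Article 7. Article 1, Article 2, Article 3, Article 4, Article 5, Article 7, and Article 9 remain in effect.

6, 8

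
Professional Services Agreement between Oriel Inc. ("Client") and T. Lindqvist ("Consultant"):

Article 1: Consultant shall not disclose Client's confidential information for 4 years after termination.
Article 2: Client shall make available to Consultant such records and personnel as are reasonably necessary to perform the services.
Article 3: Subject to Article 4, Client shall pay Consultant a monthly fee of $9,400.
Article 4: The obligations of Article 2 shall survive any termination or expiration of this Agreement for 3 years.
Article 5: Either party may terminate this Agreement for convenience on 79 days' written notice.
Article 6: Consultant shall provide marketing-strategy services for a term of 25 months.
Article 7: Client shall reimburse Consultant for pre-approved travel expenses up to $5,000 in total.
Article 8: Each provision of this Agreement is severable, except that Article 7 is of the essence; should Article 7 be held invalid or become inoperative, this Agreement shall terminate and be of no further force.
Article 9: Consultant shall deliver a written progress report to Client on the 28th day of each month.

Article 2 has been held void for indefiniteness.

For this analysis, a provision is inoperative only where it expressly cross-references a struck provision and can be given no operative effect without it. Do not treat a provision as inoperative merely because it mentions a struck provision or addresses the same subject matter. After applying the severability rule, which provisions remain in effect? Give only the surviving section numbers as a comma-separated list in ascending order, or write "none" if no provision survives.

1, 3, 5, 6, 7, 8, 9

Article 2 is struck. Article 4 operates only by reference to Article 2, so it falls with Article 2. Although Article 3 refers to Article 4, its operative terms do not depend on Article 4, so it remains in effect. Article 8 makes Article 7 an essential term, but Article 7 is unaffected, so the severability proviso in Article 8 preserves the remaining provisions. That leaves Article 1, Article 3, Article 5, Article 6, Article 7, Article 8, and Article 9 in effect.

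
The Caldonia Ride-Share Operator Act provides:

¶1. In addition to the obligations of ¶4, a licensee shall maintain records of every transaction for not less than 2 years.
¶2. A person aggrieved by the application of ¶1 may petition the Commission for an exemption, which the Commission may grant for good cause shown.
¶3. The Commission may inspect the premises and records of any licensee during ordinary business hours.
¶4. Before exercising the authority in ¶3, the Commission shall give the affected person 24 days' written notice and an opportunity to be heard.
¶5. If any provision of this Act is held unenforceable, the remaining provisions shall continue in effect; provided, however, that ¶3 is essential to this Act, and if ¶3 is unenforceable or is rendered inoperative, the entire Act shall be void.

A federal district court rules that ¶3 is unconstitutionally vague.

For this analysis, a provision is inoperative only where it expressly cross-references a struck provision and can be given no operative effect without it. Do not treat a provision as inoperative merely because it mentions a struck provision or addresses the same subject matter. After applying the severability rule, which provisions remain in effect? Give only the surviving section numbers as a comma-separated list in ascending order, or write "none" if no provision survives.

none

¶3 is struck. The only function of ¶4 is the notice-and-hearing requirement for ¶3, so it cannot stand once ¶3 is removed. ¶5 makes ¶3 an essential term, and ¶3 is the provision held invalid; under ¶5, the entire Act is therefore void. No provision of the Act survives.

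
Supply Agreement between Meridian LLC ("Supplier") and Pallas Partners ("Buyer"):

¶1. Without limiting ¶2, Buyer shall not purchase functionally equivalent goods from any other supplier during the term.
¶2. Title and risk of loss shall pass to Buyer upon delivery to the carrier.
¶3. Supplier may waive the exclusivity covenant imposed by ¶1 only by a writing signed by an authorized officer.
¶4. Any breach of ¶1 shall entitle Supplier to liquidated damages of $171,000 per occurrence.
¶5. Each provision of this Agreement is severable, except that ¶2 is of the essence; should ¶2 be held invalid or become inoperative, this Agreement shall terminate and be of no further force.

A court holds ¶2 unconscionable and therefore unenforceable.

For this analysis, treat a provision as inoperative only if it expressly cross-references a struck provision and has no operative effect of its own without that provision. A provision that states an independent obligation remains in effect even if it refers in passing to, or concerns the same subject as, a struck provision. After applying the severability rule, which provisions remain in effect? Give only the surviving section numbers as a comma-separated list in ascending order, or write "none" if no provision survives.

none

¶2 is struck. Nothing else in the Agreement is defined by reference to ¶2. ¶5 makes ¶2 an essential term, and ¶2 is the provision held invalid; under ¶5, the entire Agreement is therefore void. No provision of the Agreement survives.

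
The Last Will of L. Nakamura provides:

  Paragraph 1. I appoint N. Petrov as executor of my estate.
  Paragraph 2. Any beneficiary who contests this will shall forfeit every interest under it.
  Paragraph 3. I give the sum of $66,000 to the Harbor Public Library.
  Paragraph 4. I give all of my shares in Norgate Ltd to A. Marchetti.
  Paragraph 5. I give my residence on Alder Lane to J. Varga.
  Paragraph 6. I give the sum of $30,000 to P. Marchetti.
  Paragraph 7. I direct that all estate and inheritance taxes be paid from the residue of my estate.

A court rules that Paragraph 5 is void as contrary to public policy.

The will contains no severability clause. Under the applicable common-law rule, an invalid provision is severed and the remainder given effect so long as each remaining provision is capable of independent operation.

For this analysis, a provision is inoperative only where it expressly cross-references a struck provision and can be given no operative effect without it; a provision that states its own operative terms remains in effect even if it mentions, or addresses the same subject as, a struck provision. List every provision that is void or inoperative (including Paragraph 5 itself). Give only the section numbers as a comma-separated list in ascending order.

Paragraph 5 is struck. No other provision's operative terms depend on Paragraph 5. Under the stated default rule, only provisions that cannot operate independently fall away; the rest are enforced. Paragraph 1, Paragraph 2, Paragraph 3, Paragraph 4, Paragraph 6, and Paragraph 7 remain in effect.

5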